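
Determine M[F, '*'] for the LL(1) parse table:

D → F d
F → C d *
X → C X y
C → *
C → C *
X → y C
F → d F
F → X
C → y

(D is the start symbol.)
To find M[F, '*'], we find productions for F where '*' is in the predict set (PREDICT(N → α) = (FIRST(α) \ {ε}) ∪ (FOLLOW(N) if α ⇒* ε)).

Relevant sets:
  FIRST(C) = { '*', 'y' }
  FIRST(X) = { '*', 'y' }

F → C d *: PREDICT = { '*', 'y' }
  '*' is in predict set, so this production goes in M[F, '*']
F → d F: PREDICT = { 'd' }
F → X: PREDICT = { '*', 'y' }
  '*' is in predict set, so this production goes in M[F, '*']

M[F, '*'] = F → C d *, F → X  (a multiply-defined cell — the grammar is not LL(1))

Answer: F → C d *, F → X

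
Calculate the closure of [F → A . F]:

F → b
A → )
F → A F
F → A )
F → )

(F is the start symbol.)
To compute CLOSURE, for each item [A → α.Bβ] where B is a non-terminal, add [B → .γ] for all productions B → γ; repeat for the newly added items until nothing changes.

Start with: [F → A . F]
  [F → A . F] has the dot before F: add [F → . b], [F → . A F], [F → . A )], [F → . )]
  [F → . A F] has the dot before A: add [A → . )]
No further items can be added.

CLOSURE = { [A → . )], [F → . )], [F → . A )], [F → . A F], [F → . b], [F → A . F] }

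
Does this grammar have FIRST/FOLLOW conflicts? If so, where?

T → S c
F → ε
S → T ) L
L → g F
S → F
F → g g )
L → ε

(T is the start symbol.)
Nullable non-terminals: F, L, S.
FIRST sets used below: FIRST(T) = { 'c', 'g' }, FIRST(F) = { 'g', ε }

F: nullable alternative(s) F → ε; FOLLOW(F) = { 'c' }
  F → ε: FIRST \ {ε} = { } — this is the only nullable alternative, skip
  F → g g ): FIRST \ {ε} = { 'g' } — disjoint from FOLLOW(F)

L: nullable alternative(s) L → ε; FOLLOW(L) = { 'c' }
  L → g F: FIRST \ {ε} = { 'g' } — disjoint from FOLLOW(L)
  L → ε: FIRST \ {ε} = { } — this is the only nullable alternative, skip

S: nullable alternative(s) S → F; FOLLOW(S) = { 'c' }
  S → T ) L: FIRST \ {ε} = { 'c', 'g' } — overlaps FOLLOW(S) on { 'c' }: CONFLICT
  S → F: FIRST \ {ε} = { 'g' } — this is the only nullable alternative, skip

T has no nullable alternative, so no FIRST/FOLLOW check is needed there.

So the grammar has 1 FIRST/FOLLOW conflict (marked CONFLICT above).

Answer: Yes. S → T ')' L with FOLLOW(S) on { 'c' }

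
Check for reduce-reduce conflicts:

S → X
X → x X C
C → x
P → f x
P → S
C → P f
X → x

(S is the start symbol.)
A reduce-reduce conflict occurs when an LR(0) state has two complete items [A → α .] and [B → β .] — both call for a reduction, and with no lookahead the parser cannot choose between them.

Augment with S' → S and build the canonical LR(0) collection (I0 = CLOSURE({[S' → . S]}), then GOTO on every symbol after a dot until no new states appear). It has 12 states:
  I0: { [S → . X], [S' → . S], [X → . x X C], [X → . x] }  — shift
  I1: { [S' → S .] }  — accept
  I2: { [S → X .] }  — reduce
  I3: { [X → . x X C], [X → . x], [X → x . X C], [X → x .] }  — shift, reduce
  I4: { [C → . P f], [C → . x], [P → . S], [P → . f x], [S → . X], [X → . x X C], [X → . x], [X → x X . C] }  — shift
  I5: { [X → x X C .] }  — reduce
  I6: { [C → P . f] }  — shift
  I7: { [P → S .] }  — reduce
  I8: { [P → f . x] }  — shift
  I9: { [C → x .], [X → . x X C], [X → . x], [X → x . X C], [X → x .] }  — shift, 2 reduces
  I10: { [P → f x .] }  — reduce
  I11: { [C → P f .] }  — reduce

I9 contains complete items [C → x .], [X → x .] — reduce-reduce conflict.

Answer: Yes — I9: [C → x .] vs [X → x .]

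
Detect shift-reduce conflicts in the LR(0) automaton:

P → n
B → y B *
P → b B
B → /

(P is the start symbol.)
No shift-reduce conflicts

A shift-reduce conflict occurs when an LR(0) state has both:
  - a complete (reduce) item [A → α .] (dot at the end), and
  - a shift item [B → β . c γ] (dot before a terminal).

Augment with P' → P and build the canonical LR(0) collection (I0 = CLOSURE({[P' → . P]}), then GOTO on every symbol after a dot until no new states appear). It has 9 states:
  I0: { [P → . b B], [P → . n], [P' → . P] }  — shift
  I1: { [P' → P .] }  — accept
  I2: { [B → . /], [B → . y B *], [P → b . B] }  — shift
  I3: { [P → n .] }  — reduce
  I4: { [B → / .] }  — reduce
  I5: { [P → b B .] }  — reduce
  I6: { [B → . /], [B → . y B *], [B → y . B *] }  — shift
  I7: { [B → y B . *] }  — shift
  I8: { [B → y B * .] }  — reduce

No state contains both a complete item and a shift item.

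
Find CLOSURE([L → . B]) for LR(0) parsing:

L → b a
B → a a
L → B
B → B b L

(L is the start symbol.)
Start with: [L → . B]
  [L → . B] has the dot before B: add [B → . a a], [B → . B b L]
No further items can be added.

CLOSURE = { [B → . B b L], [B → . a a], [L → . B] }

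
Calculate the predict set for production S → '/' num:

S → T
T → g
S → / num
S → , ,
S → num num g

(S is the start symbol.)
{ '/' }

PREDICT(S → '/' num) = (FIRST(RHS) \ {ε}) ∪ (FOLLOW(S) if ε ∈ FIRST(RHS), i.e. RHS ⇒* ε)
FIRST('/' num) = { '/' }
ε ∉ FIRST('/' num), so FOLLOW(S) is not added.
PREDICT(S → '/' num) = { '/' }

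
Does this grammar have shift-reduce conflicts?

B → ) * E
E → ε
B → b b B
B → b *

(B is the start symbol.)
No shift-reduce conflicts

A shift-reduce conflict occurs when an LR(0) state has both:
  - a complete (reduce) item [A → α .] (dot at the end), and
  - a shift item [B → β . c γ] (dot before a terminal).

Augment with B' → B and build the canonical LR(0) collection (I0 = CLOSURE({[B' → . B]}), then GOTO on every symbol after a dot until no new states appear). It has 9 states:
  I0: { [B → . ) * E], [B → . b *], [B → . b b B], [B' → . B] }  — shift
  I1: { [B → ) . * E] }  — shift
  I2: { [B' → B .] }  — accept
  I3: { [B → b . *], [B → b . b B] }  — shift
  I4: { [B → b * .] }  — reduce
  I5: { [B → . ) * E], [B → . b *], [B → . b b B], [B → b b . B] }  — shift
  I6: { [B → b b B .] }  — reduce
  I7: { [B → ) * . E], [E → .] }  — reduce
  I8: { [B → ) * E .] }  — reduce

No state contains both a complete item and a shift item.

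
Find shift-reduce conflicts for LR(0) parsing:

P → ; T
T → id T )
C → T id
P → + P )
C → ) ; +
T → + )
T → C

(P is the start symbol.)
A shift-reduce conflict occurs when an LR(0) state has both:
  - a complete (reduce) item [A → α .] (dot at the end), and
  - a shift item [B → β . c γ] (dot before a terminal).

Augment with P' → P and build the canonical LR(0) collection (I0 = CLOSURE({[P' → . P]}), then GOTO on every symbol after a dot until no new states appear). It has 17 states:
  I0: { [P → . + P )], [P → . ; T], [P' → . P] }  — shift
  I1: { [P → + . P )], [P → . + P )], [P → . ; T] }  — shift
  I2: { [C → . ) ; +], [C → . T id], [P → ; . T], [T → . + )], [T → . C], [T → . id T )] }  — shift
  I3: { [P' → P .] }  — accept
  I4: { [C → ) . ; +] }  — shift
  I5: { [T → + . )] }  — shift
  I6: { [T → C .] }  — reduce
  I7: { [C → T . id], [P → ; T .] }  — shift, reduce
  I8: { [C → . ) ; +], [C → . T id], [T → . + )], [T → . C], [T → . id T )], [T → id . T )] }  — shift
  I9: { [C → T . id], [T → id T . )] }  — shift
  I10: { [T → id T ) .] }  — reduce
  I11: { [C → T id .] }  — reduce
  I12: { [T → + ) .] }  — reduce
  I13: { [C → ) ; . +] }  — shift
  I14: { [C → ) ; + .] }  — reduce
  I15: { [P → + P . )] }  — shift
  I16: { [P → + P ) .] }  — reduce

I7 contains reduce item [P → ; T .] and shift item [C → T . id] — shift-reduce conflict.

Answer: Yes — I7: [P → ; T .] vs [C → T . id]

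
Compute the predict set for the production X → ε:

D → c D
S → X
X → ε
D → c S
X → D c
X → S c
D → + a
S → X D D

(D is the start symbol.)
{ $, '+', 'c' }

PREDICT(X → ε) = (FIRST(RHS) \ {ε}) ∪ (FOLLOW(X) if ε ∈ FIRST(RHS), i.e. RHS ⇒* ε)
The right-hand side is ε (FIRST(ε) = { ε }), so the predict set is FOLLOW(X) = { $, '+', 'c' }
PREDICT(X → ε) = { $, '+', 'c' }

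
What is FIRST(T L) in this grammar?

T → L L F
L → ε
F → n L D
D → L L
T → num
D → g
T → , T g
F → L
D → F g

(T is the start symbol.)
FIRST sets of the non-terminals involved (from the grammar, by fixed-point iteration):
  FIRST(T) = { ',', 'n', 'num', ε }
  FIRST(L) = { ε }

To compute FIRST(T L), process the symbols left to right:
Symbol T is a non-terminal. Add FIRST(T) \ {ε} = { ',', 'n', 'num' }
T is nullable (ε ∈ FIRST(T)), continue to the next symbol.
Symbol L is a non-terminal. Add FIRST(L) \ {ε} = { }
L is nullable (ε ∈ FIRST(L)), continue to the next symbol.
All symbols are nullable, so ε is in the result.
FIRST(T L) = { ',', 'n', 'num', ε }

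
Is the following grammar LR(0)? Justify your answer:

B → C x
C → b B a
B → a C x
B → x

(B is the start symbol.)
A grammar is LR(0) if no state in the canonical LR(0) collection has:
  - both a shift item (dot before a terminal) and a complete item (shift-reduce conflict), or
  - two or more complete items (reduce-reduce conflict; the accept item [B' → B .] counts as a complete item here).

Augment with B' → B and build the canonical LR(0) collection (I0 = CLOSURE({[B' → . B]}), then GOTO on every symbol after a dot until no new states appear). It has 11 states:
  I0: { [B → . C x], [B → . a C x], [B → . x], [B' → . B], [C → . b B a] }  — shift
  I1: { [B' → B .] }  — accept
  I2: { [B → C . x] }  — shift
  I3: { [B → a . C x], [C → . b B a] }  — shift
  I4: { [B → . C x], [B → . a C x], [B → . x], [C → . b B a], [C → b . B a] }  — shift
  I5: { [B → x .] }  — reduce
  I6: { [C → b B . a] }  — shift
  I7: { [C → b B a .] }  — reduce
  I8: { [B → a C . x] }  — shift
  I9: { [B → a C x .] }  — reduce
  I10: { [B → C x .] }  — reduce

Every state is either a pure shift/goto state or contains exactly one complete item and nothing to shift — no conflicts. The grammar is LR(0).

Answer: Yes, the grammar is LR(0)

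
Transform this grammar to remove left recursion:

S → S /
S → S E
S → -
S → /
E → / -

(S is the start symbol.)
S is directly left-recursive. The standard transformation for
  A → A α₁ | ... | A α_m | β₁ | ... | β_n
is
  A  → β₁ A' | ... | β_n A'
  A' → α₁ A' | ... | α_m A' | ε

S → - becomes S → - S'
S → / becomes S → / S'
S → S / becomes S' → / S'
S → S E becomes S' → E S'
Add S' → ε

Productions for other non-terminals are unchanged:
  E → / -

Resulting grammar:
S → - S'
S → / S'
S' → / S'
S' → E S'
S' → ε
E → / -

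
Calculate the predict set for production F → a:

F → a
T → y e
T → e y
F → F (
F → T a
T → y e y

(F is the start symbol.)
{ 'a' }

PREDICT(F → a) = (FIRST(RHS) \ {ε}) ∪ (FOLLOW(F) if ε ∈ FIRST(RHS), i.e. RHS ⇒* ε)
FIRST(a) = { 'a' }
ε ∉ FIRST(a), so FOLLOW(F) is not added.
PREDICT(F → a) = { 'a' }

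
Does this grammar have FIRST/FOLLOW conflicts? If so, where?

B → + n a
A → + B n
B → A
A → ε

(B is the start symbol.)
No FIRST/FOLLOW conflicts.

A FIRST/FOLLOW conflict occurs when a non-terminal N has a nullable alternative N → β (β ⇒* ε) and another alternative N → α with FIRST(α) ∩ FOLLOW(N) ≠ ∅: on such a lookahead the parser cannot decide between expanding α and letting N vanish via β.

Nullable non-terminals: A, B.
FIRST sets used below: FIRST(A) = { '+', ε }

A: nullable alternative(s) A → ε; FOLLOW(A) = { $, 'n' }
  A → + B n: FIRST \ {ε} = { '+' } — disjoint from FOLLOW(A)
  A → ε: FIRST \ {ε} = { } — this is the only nullable alternative, skip

B: nullable alternative(s) B → A; FOLLOW(B) = { $, 'n' }
  B → + n a: FIRST \ {ε} = { '+' } — disjoint from FOLLOW(B)
  B → A: FIRST \ {ε} = { '+' } — this is the only nullable alternative, skip

No FIRST/FOLLOW conflicts found.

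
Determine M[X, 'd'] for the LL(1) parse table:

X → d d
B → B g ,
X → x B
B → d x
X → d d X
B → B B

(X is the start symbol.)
To find M[X, 'd'], we find productions for X where 'd' is in the predict set (PREDICT(N → α) = (FIRST(α) \ {ε}) ∪ (FOLLOW(N) if α ⇒* ε)).

X → d d: PREDICT = { 'd' }
  'd' is in predict set, so this production goes in M[X, 'd']
X → x B: PREDICT = { 'x' }
X → d d X: PREDICT = { 'd' }
  'd' is in predict set, so this production goes in M[X, 'd']

M[X, 'd'] = X → d d, X → d d X  (a multiply-defined cell — the grammar is not LL(1))

Answer: X → d d, X → d d X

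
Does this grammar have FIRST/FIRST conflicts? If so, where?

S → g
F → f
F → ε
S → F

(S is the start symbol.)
A FIRST/FIRST conflict occurs when two productions N → α and N → β for the same non-terminal have FIRST(α) ∩ FIRST(β) ≠ ∅ (with ε ∈ FIRST of a nullable right-hand side, so two nullable alternatives also conflict).

FIRST sets of the non-terminals at (or reachable through a nullable prefix from) the front of some alternative:
  FIRST(F) = { 'f', ε }

Productions for S:
  S → g: FIRST = { 'g' }
  S → F: FIRST = { 'f', ε }
Productions for F:
  F → f: FIRST = { 'f' }
  F → ε: FIRST = { ε }

All alternatives of each non-terminal have pairwise disjoint FIRST sets.

Answer: No FIRST/FIRST conflicts.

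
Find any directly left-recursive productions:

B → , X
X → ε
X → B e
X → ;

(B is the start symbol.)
No direct left recursion

Direct left recursion occurs when N → N α for some non-terminal N (the right-hand side begins with the left-hand side itself).

B → , X: starts with ','
X → ε: starts with ε
X → B e: starts with B
X → ;: starts with ';'

No direct left recursion found.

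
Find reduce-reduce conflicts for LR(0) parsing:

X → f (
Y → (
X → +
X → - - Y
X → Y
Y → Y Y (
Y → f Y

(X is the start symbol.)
A reduce-reduce conflict occurs when an LR(0) state has two complete items [A → α .] and [B → β .] — both call for a reduction, and with no lookahead the parser cannot choose between them.

Augment with X' → X and build the canonical LR(0) collection (I0 = CLOSURE({[X' → . X]}), then GOTO on every symbol after a dot until no new states appear). It has 14 states:
  I0: { [X → . +], [X → . - - Y], [X → . Y], [X → . f (], [X' → . X], [Y → . (], [Y → . Y Y (], [Y → . f Y] }  — shift
  I1: { [Y → ( .] }  — reduce
  I2: { [X → + .] }  — reduce
  I3: { [X → - . - Y] }  — shift
  I4: { [X' → X .] }  — accept
  I5: { [X → Y .], [Y → . (], [Y → . Y Y (], [Y → . f Y], [Y → Y . Y (] }  — shift, reduce
  I6: { [X → f . (], [Y → . (], [Y → . Y Y (], [Y → . f Y], [Y → f . Y] }  — shift
  I7: { [X → f ( .], [Y → ( .] }  — 2 reduces
  I8: { [Y → . (], [Y → . Y Y (], [Y → . f Y], [Y → Y . Y (], [Y → f Y .] }  — shift, reduce
  I9: { [Y → . (], [Y → . Y Y (], [Y → . f Y], [Y → f . Y] }  — shift
  I10: { [Y → . (], [Y → . Y Y (], [Y → . f Y], [Y → Y . Y (], [Y → Y Y . (] }  — shift
  I11: { [Y → ( .], [Y → Y Y ( .] }  — 2 reduces
  I12: { [X → - - . Y], [Y → . (], [Y → . Y Y (], [Y → . f Y] }  — shift
  I13: { [X → - - Y .], [Y → . (], [Y → . Y Y (], [Y → . f Y], [Y → Y . Y (] }  — shift, reduce

I7 contains complete items [X → f ( .], [Y → ( .] — reduce-reduce conflict.
I11 contains complete items [Y → ( .], [Y → Y Y ( .] — reduce-reduce conflict.

Answer: Yes — I7: [X → f ( .] vs [Y → ( .]; I11: [Y → ( .] vs [Y → Y Y ( .]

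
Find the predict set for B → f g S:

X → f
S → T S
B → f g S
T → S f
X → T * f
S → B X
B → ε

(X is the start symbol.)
{ 'f' }

PREDICT(B → f g S) = (FIRST(RHS) \ {ε}) ∪ (FOLLOW(B) if ε ∈ FIRST(RHS), i.e. RHS ⇒* ε)
FIRST(f g S) = { 'f' }
ε ∉ FIRST(f g S), so FOLLOW(B) is not added.
PREDICT(B → f g S) = { 'f' }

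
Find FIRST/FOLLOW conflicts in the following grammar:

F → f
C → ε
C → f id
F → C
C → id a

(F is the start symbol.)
No FIRST/FOLLOW conflicts.

Nullable non-terminals: C, F.
FIRST sets used below: FIRST(C) = { 'f', 'id', ε }

C: nullable alternative(s) C → ε; FOLLOW(C) = { $ }
  C → ε: FIRST \ {ε} = { } — this is the only nullable alternative, skip
  C → f id: FIRST \ {ε} = { 'f' } — disjoint from FOLLOW(C)
  C → id a: FIRST \ {ε} = { 'id' } — disjoint from FOLLOW(C)

F: nullable alternative(s) F → C; FOLLOW(F) = { $ }
  F → f: FIRST \ {ε} = { 'f' } — disjoint from FOLLOW(F)
  F → C: FIRST \ {ε} = { 'f', 'id' } — this is the only nullable alternative, skip

No FIRST/FOLLOW conflicts found.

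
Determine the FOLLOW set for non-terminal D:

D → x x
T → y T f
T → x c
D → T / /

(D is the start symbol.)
{ $ }

D is the start symbol, so $ ∈ FOLLOW(D).
D does not occur on any right-hand side.

Taking the union: FOLLOW(D) = { $ }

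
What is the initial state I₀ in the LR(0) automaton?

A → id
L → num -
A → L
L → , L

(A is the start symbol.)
First, augment the grammar with A' → A
I₀ = CLOSURE({ [A' → . A] }):
  [A' → . A] has the dot before A: add [A → . id], [A → . L]
  [A → . L] has the dot before L: add [L → . num -], [L → . , L]
No further items can be added.

I₀ = { [A → . L], [A → . id], [A' → . A], [L → . , L], [L → . num -] }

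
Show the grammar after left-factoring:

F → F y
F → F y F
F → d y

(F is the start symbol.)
F → F y F'
F' → ε
F' → F
F → d y

Left-factoring transforms A → αβ₁ | αβ₂ into A → αA' and A' → β₁ | β₂
(α is the longest common prefix among the alternatives). Repeat until
no nonterminal has two alternatives with a common prefix.

Round 1: F has alternatives sharing prefix 'F y'. Introduce F': F → F y F'
  Add: F' → ε
  Add: F' → F

No remaining common prefixes — done.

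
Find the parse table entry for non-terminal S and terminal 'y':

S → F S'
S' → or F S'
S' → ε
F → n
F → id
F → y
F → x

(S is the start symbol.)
S → F S'

To find M[S, 'y'], we find productions for S where 'y' is in the predict set (PREDICT(N → α) = (FIRST(α) \ {ε}) ∪ (FOLLOW(N) if α ⇒* ε)).

Relevant sets:
  FIRST(F) = { 'id', 'n', 'x', 'y' }

S → F S': PREDICT = { 'id', 'n', 'x', 'y' }
  'y' is in predict set, so this production goes in M[S, 'y']

M[S, 'y'] = S → F S'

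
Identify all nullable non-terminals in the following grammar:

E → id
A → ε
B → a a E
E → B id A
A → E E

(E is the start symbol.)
{ 'A' }

ε-productions: A → ε
So A is immediately nullable.
No further non-terminal can be added: every production for the remaining non-terminals contains a terminal or a non-nullable non-terminal.
Nullable = { 'A' }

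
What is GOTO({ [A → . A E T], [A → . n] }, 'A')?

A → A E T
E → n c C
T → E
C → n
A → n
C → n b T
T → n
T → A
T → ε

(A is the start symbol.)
GOTO(I, 'A') = CLOSURE({ [A → αX.β] : [A → α.Xβ] ∈ I, X = 'A' })

Items with dot before 'A', with the dot advanced:
  [A → . A E T] → [A → A . E T]
Closure of the advanced items:
  [A → A . E T] has the dot before E: add [E → . n c C]

GOTO = { [A → A . E T], [E → . n c C] }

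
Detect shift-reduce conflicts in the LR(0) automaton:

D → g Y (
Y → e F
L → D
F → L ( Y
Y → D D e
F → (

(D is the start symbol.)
A shift-reduce conflict occurs when an LR(0) state has both:
  - a complete (reduce) item [A → α .] (dot at the end), and
  - a shift item [B → β . c γ] (dot before a terminal).

Augment with D' → D and build the canonical LR(0) collection (I0 = CLOSURE({[D' → . D]}), then GOTO on every symbol after a dot until no new states appear). It has 15 states:
  I0: { [D → . g Y (], [D' → . D] }  — shift
  I1: { [D' → D .] }  — accept
  I2: { [D → . g Y (], [D → g . Y (], [Y → . D D e], [Y → . e F] }  — shift
  I3: { [D → . g Y (], [Y → D . D e] }  — shift
  I4: { [D → g Y . (] }  — shift
  I5: { [D → . g Y (], [F → . (], [F → . L ( Y], [L → . D], [Y → e . F] }  — shift
  I6: { [F → ( .] }  — reduce
  I7: { [L → D .] }  — reduce
  I8: { [Y → e F .] }  — reduce
  I9: { [F → L . ( Y] }  — shift
  I10: { [D → . g Y (], [F → L ( . Y], [Y → . D D e], [Y → . e F] }  — shift
  I11: { [F → L ( Y .] }  — reduce
  I12: { [D → g Y ( .] }  — reduce
  I13: { [Y → D D . e] }  — shift
  I14: { [Y → D D e .] }  — reduce

No state contains both a complete item and a shift item.

Answer: No shift-reduce conflicts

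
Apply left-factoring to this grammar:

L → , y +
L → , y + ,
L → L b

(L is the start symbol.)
Left-factoring transforms A → αβ₁ | αβ₂ into A → αA' and A' → β₁ | β₂
(α is the longest common prefix among the alternatives). Repeat until
no nonterminal has two alternatives with a common prefix.

Round 1: L has alternatives sharing prefix ', y +'. Introduce L': L → , y + L'
  Add: L' → ε
  Add: L' → ,

No remaining common prefixes — done.

Resulting grammar:
L → , y + L'
L' → ε
L' → ,
L → L b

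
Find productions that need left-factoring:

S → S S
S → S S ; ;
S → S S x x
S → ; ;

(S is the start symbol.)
Left-factoring is needed when two productions for the same non-terminal
share a common prefix on the right-hand side.

Productions for S:
  S → S S
  S → S S ; ;
  S → S S x x
  S → ; ;

Found common prefix 'S S' in productions for S

Answer: Yes, S has productions with common prefix 'S S'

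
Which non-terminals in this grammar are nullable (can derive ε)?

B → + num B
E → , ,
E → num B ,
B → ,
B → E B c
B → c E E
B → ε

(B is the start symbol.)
A non-terminal is nullable if it can derive ε (the empty string): either it has an ε-production, or it has a production whose right-hand side consists entirely of nullable non-terminals.

ε-productions: B → ε
So B is immediately nullable.
No further non-terminal can be added: every production for the remaining non-terminals contains a terminal or a non-nullable non-terminal.
Nullable = { 'B' }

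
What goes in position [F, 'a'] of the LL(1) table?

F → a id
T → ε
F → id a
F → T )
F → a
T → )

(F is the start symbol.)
F → a id, F → a

To find M[F, 'a'], we find productions for F where 'a' is in the predict set (PREDICT(N → α) = (FIRST(α) \ {ε}) ∪ (FOLLOW(N) if α ⇒* ε)).

Relevant sets:
  FIRST(T) = { ')', ε }

F → a id: PREDICT = { 'a' }
  'a' is in predict set, so this production goes in M[F, 'a']
F → id a: PREDICT = { 'id' }
F → T ): PREDICT = { ')' }
F → a: PREDICT = { 'a' }
  'a' is in predict set, so this production goes in M[F, 'a']

M[F, 'a'] = F → a id, F → a  (a multiply-defined cell — the grammar is not LL(1))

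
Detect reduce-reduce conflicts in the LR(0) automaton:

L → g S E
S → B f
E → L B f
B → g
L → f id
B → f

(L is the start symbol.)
A reduce-reduce conflict occurs when an LR(0) state has two complete items [A → α .] and [B → β .] — both call for a reduction, and with no lookahead the parser cannot choose between them.

Augment with L' → L and build the canonical LR(0) collection (I0 = CLOSURE({[L' → . L]}), then GOTO on every symbol after a dot until no new states appear). It has 14 states:
  I0: { [L → . f id], [L → . g S E], [L' → . L] }  — shift
  I1: { [L' → L .] }  — accept
  I2: { [L → f . id] }  — shift
  I3: { [B → . f], [B → . g], [L → g . S E], [S → . B f] }  — shift
  I4: { [S → B . f] }  — shift
  I5: { [E → . L B f], [L → . f id], [L → . g S E], [L → g S . E] }  — shift
  I6: { [B → f .] }  — reduce
  I7: { [B → g .] }  — reduce
  I8: { [L → g S E .] }  — reduce
  I9: { [B → . f], [B → . g], [E → L . B f] }  — shift
  I10: { [E → L B . f] }  — shift
  I11: { [E → L B f .] }  — reduce
  I12: { [S → B f .] }  — reduce
  I13: { [L → f id .] }  — reduce

No state contains more than one complete item.

Answer: No reduce-reduce conflicts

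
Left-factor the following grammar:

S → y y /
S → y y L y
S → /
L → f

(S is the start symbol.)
Left-factoring transforms A → αβ₁ | αβ₂ into A → αA' and A' → β₁ | β₂
(α is the longest common prefix among the alternatives). Repeat until
no nonterminal has two alternatives with a common prefix.

Round 1: S has alternatives sharing prefix 'y y'. Introduce S': S → y y S'
  Add: S' → /
  Add: S' → L y

No remaining common prefixes — done.

Resulting grammar:
S → y y S'
S' → /
S' → L y
S → /
L → f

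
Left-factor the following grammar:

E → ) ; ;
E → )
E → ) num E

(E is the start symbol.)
Left-factoring transforms A → αβ₁ | αβ₂ into A → αA' and A' → β₁ | β₂
(α is the longest common prefix among the alternatives). Repeat until
no nonterminal has two alternatives with a common prefix.

Round 1: E has alternatives sharing prefix ')'. Introduce E': E → ) E'
  Add: E' → ; ;
  Add: E' → ε
  Add: E' → num E

No remaining common prefixes — done.

Resulting grammar:
E → ) E'
E' → ; ;
E' → ε
E' → num E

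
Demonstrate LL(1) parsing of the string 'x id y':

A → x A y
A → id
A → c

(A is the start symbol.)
Stack is shown with the top on the left.

Stack    Input     Action
-------------------------
A $      x id y $  output A → x A y
x A y $  x id y $  match 'x'
A y $    id y $    output A → id
id y $   id y $    match 'id'
y $      y $       match 'y'
$        $         accept

The string is accepted.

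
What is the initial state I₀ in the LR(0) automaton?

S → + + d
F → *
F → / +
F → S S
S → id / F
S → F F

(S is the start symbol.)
First, augment the grammar with S' → S
I₀ = CLOSURE({ [S' → . S] }):
  [S' → . S] has the dot before S: add [S → . + + d], [S → . id / F], [S → . F F]
  [S → . F F] has the dot before F: add [F → . *], [F → . / +], [F → . S S]
No further items can be added.

I₀ = { [F → . *], [F → . / +], [F → . S S], [S → . + + d], [S → . F F], [S → . id / F], [S' → . S] }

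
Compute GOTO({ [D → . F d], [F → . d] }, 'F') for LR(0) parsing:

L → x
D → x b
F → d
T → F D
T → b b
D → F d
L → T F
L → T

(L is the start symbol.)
GOTO(I, 'F') = CLOSURE({ [A → αX.β] : [A → α.Xβ] ∈ I, X = 'F' })

Items with dot before 'F', with the dot advanced:
  [D → . F d] → [D → F . d]
Closure adds nothing (no advanced item has the dot before a non-terminal).

GOTO = { [D → F . d] }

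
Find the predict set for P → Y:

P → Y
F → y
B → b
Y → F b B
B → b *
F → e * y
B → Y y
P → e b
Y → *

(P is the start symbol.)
{ '*', 'e', 'y' }

PREDICT(P → Y) = (FIRST(RHS) \ {ε}) ∪ (FOLLOW(P) if ε ∈ FIRST(RHS), i.e. RHS ⇒* ε)
FIRST(Y) = { '*', 'e', 'y' }
FIRST(Y) = { '*', 'e', 'y' }
ε ∉ FIRST(Y), so FOLLOW(P) is not added.
PREDICT(P → Y) = { '*', 'e', 'y' }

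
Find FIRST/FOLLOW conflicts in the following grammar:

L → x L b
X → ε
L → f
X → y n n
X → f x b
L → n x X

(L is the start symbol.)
No FIRST/FOLLOW conflicts.

Nullable non-terminals: X.

X: nullable alternative(s) X → ε; FOLLOW(X) = { $, 'b' }
  X → ε: FIRST \ {ε} = { } — this is the only nullable alternative, skip
  X → y n n: FIRST \ {ε} = { 'y' } — disjoint from FOLLOW(X)
  X → f x b: FIRST \ {ε} = { 'f' } — disjoint from FOLLOW(X)

L has no nullable alternative, so no FIRST/FOLLOW check is needed there.

No FIRST/FOLLOW conflicts found.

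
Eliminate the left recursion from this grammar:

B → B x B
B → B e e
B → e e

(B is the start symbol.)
B is directly left-recursive. The standard transformation for
  A → A α₁ | ... | A α_m | β₁ | ... | β_n
is
  A  → β₁ A' | ... | β_n A'
  A' → α₁ A' | ... | α_m A' | ε

B → e e becomes B → e e B'
B → B x B becomes B' → x B B'
B → B e e becomes B' → e e B'
Add B' → ε

Resulting grammar:
B → e e B'
B' → x B B'
B' → e e B'
B' → ε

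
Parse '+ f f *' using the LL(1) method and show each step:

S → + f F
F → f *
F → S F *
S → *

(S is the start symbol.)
LL(1) parsing maintains a stack (initially the start symbol over $) and the input. At each step: if the stack top is a terminal, match it against the current input token; if it is a non-terminal N, replace it with the RHS of M[N, lookahead] (the unique production whose predict set contains the lookahead).

Stack is shown with the top on the left.

Stack    Input      Action
--------------------------
S $      + f f * $  output S → + f F
+ f F $  + f f * $  match '+'
f F $    f f * $    match 'f'
F $      f * $      output F → f *
f * $    f * $      match 'f'
* $      * $        match '*'
$        $          accept

The string is accepted.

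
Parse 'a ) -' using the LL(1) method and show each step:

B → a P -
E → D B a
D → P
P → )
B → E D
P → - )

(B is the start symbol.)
Stack is shown with the top on the left.

Stack    Input    Action
------------------------
B $      a ) - $  output B → a P -
a P - $  a ) - $  match 'a'
P - $    ) - $    output P → )
) - $    ) - $    match ')'
- $      - $      match '-'
$        $        accept

The string is accepted.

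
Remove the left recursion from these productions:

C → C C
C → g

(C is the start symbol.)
C → g C'
C' → C C'
C' → ε

C is directly left-recursive. The standard transformation for
  A → A α₁ | ... | A α_m | β₁ | ... | β_n
is
  A  → β₁ A' | ... | β_n A'
  A' → α₁ A' | ... | α_m A' | ε

C → g becomes C → g C'
C → C C becomes C' → C C'
Add C' → ε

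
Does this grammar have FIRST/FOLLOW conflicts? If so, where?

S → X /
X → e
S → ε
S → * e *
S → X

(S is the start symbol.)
A FIRST/FOLLOW conflict occurs when a non-terminal N has a nullable alternative N → β (β ⇒* ε) and another alternative N → α with FIRST(α) ∩ FOLLOW(N) ≠ ∅: on such a lookahead the parser cannot decide between expanding α and letting N vanish via β.

Nullable non-terminals: S.
FIRST sets used below: FIRST(X) = { 'e' }

S: nullable alternative(s) S → ε; FOLLOW(S) = { $ }
  S → X /: FIRST \ {ε} = { 'e' } — disjoint from FOLLOW(S)
  S → ε: FIRST \ {ε} = { } — this is the only nullable alternative, skip
  S → * e *: FIRST \ {ε} = { '*' } — disjoint from FOLLOW(S)
  S → X: FIRST \ {ε} = { 'e' } — disjoint from FOLLOW(S)

X has no nullable alternative, so no FIRST/FOLLOW check is needed there.

No FIRST/FOLLOW conflicts found.

Answer: No FIRST/FOLLOW conflicts.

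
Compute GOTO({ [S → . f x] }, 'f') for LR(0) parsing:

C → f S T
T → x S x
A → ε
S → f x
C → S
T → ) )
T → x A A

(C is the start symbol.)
{ [S → f . x] }

GOTO(I, 'f') = CLOSURE({ [A → αX.β] : [A → α.Xβ] ∈ I, X = 'f' })

Items with dot before 'f', with the dot advanced:
  [S → . f x] → [S → f . x]
Closure adds nothing (no advanced item has the dot before a non-terminal).

GOTO = { [S → f . x] }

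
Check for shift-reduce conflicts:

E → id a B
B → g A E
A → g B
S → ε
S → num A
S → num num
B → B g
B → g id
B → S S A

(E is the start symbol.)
Augment with E' → E and build the canonical LR(0) collection (I0 = CLOSURE({[E' → . E]}), then GOTO on every symbol after a dot until no new states appear). It has 18 states:
  I0: { [E → . id a B], [E' → . E] }  — shift
  I1: { [E' → E .] }  — accept
  I2: { [E → id . a B] }  — shift
  I3: { [B → . B g], [B → . S S A], [B → . g A E], [B → . g id], [E → id a . B], [S → . num A], [S → . num num], [S → .] }  — shift, reduce
  I4: { [B → B . g], [E → id a B .] }  — shift, reduce
  I5: { [B → S . S A], [S → . num A], [S → . num num], [S → .] }  — shift, reduce
  I6: { [A → . g B], [B → g . A E], [B → g . id] }  — shift
  I7: { [A → . g B], [S → num . A], [S → num . num] }  — shift
  I8: { [S → num A .] }  — reduce
  I9: { [A → g . B], [B → . B g], [B → . S S A], [B → . g A E], [B → . g id], [S → . num A], [S → . num num], [S → .] }  — shift, reduce
  I10: { [S → num num .] }  — reduce
  I11: { [A → g B .], [B → B . g] }  — shift, reduce
  I12: { [B → B g .] }  — reduce
  I13: { [B → g A . E], [E → . id a B] }  — shift
  I14: { [B → g id .] }  — reduce
  I15: { [B → g A E .] }  — reduce
  I16: { [A → . g B], [B → S S . A] }  — shift
  I17: { [B → S S A .] }  — reduce

I3 contains reduce item [S → .] and shift items [B → . g A E], [B → . g id], [S → . num A], [S → . num num] — shift-reduce conflict.
I4 contains reduce item [E → id a B .] and shift item [B → B . g] — shift-reduce conflict.
I5 contains reduce item [S → .] and shift items [S → . num A], [S → . num num] — shift-reduce conflict.
I9 contains reduce item [S → .] and shift items [B → . g A E], [B → . g id], [S → . num A], [S → . num num] — shift-reduce conflict.
I11 contains reduce item [A → g B .] and shift item [B → B . g] — shift-reduce conflict.

Answer: Yes — I3: [S → .] vs [B → . g A E]; I4: [E → id a B .] vs [B → B . g]; I5: [S → .] vs [S → . num A]; I9: [S → .] vs [B → . g A E]; I11: [A → g B .] vs [B → B . g]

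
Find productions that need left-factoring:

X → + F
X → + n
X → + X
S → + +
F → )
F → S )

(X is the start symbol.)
Yes, X has productions with common prefix '+'

Left-factoring is needed when two productions for the same non-terminal
share a common prefix on the right-hand side.

Productions for X:
  X → + F
  X → + n
  X → + X
Productions for F:
  F → )
  F → S )

Found common prefix '+' in productions for X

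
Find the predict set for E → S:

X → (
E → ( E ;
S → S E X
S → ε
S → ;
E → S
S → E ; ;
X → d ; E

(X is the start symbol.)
{ $, '(', ';', 'd' }

PREDICT(E → S) = (FIRST(RHS) \ {ε}) ∪ (FOLLOW(E) if ε ∈ FIRST(RHS), i.e. RHS ⇒* ε)
FIRST(S) = { '(', ';', 'd', ε }
FIRST(S) = { '(', ';', 'd', ε }
ε ∈ FIRST(S) (the right-hand side is nullable), so add FOLLOW(E) = { $, '(', ';', 'd' }
PREDICT(E → S) = { $, '(', ';', 'd' }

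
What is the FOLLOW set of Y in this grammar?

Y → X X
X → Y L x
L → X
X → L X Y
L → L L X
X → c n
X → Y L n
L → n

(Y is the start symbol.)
{ $, 'c', 'n', 'x' }

Y is the start symbol, so $ ∈ FOLLOW(Y).
In X → Y L x: Y is followed by L x, add FIRST(L x) \ {ε} = { 'c', 'n' }
In X → L X Y: Y is at the end, add FOLLOW(X)
In X → Y L n: Y is followed by L n, add FIRST(L n) \ {ε} = { 'c', 'n' }

The FOLLOW sets referred to above (computed the same way, to a fixed point):
  FOLLOW(X) = { $, 'c', 'n', 'x' }

Taking the union: FOLLOW(Y) = { $, 'c', 'n', 'x' }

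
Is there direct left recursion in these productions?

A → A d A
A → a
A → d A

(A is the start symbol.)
Yes, A is left-recursive

A → A d A: LEFT RECURSIVE (starts with A)
A → a: starts with a
A → d A: starts with d

The grammar has direct left recursion on: A.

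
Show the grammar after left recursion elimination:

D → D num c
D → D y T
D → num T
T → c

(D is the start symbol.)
D is directly left-recursive. The standard transformation for
  A → A α₁ | ... | A α_m | β₁ | ... | β_n
is
  A  → β₁ A' | ... | β_n A'
  A' → α₁ A' | ... | α_m A' | ε

D → num T becomes D → num T D'
D → D num c becomes D' → num c D'
D → D y T becomes D' → y T D'
Add D' → ε

Productions for other non-terminals are unchanged:
  T → c

Resulting grammar:
D → num T D'
D' → num c D'
D' → y T D'
D' → ε
T → c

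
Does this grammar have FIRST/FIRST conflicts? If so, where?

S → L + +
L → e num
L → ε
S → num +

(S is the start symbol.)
A FIRST/FIRST conflict occurs when two productions N → α and N → β for the same non-terminal have FIRST(α) ∩ FIRST(β) ≠ ∅ (with ε ∈ FIRST of a nullable right-hand side, so two nullable alternatives also conflict).

FIRST sets of the non-terminals at (or reachable through a nullable prefix from) the front of some alternative:
  FIRST(L) = { 'e', ε }

Productions for S:
  S → L + +: FIRST = { '+', 'e' }
  S → num +: FIRST = { 'num' }
Productions for L:
  L → e num: FIRST = { 'e' }
  L → ε: FIRST = { ε }

All alternatives of each non-terminal have pairwise disjoint FIRST sets.

Answer: No FIRST/FIRST conflicts.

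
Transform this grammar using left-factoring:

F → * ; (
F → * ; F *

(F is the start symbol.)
F → * ; F'
F' → (
F' → F *

Left-factoring transforms A → αβ₁ | αβ₂ into A → αA' and A' → β₁ | β₂
(α is the longest common prefix among the alternatives). Repeat until
no nonterminal has two alternatives with a common prefix.

Round 1: F has alternatives sharing prefix '* ;'. Introduce F': F → * ; F'
  Add: F' → (
  Add: F' → F *

No remaining common prefixes — done.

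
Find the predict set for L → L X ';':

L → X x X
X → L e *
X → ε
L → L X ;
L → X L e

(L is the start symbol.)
PREDICT(L → L X ';') = (FIRST(RHS) \ {ε}) ∪ (FOLLOW(L) if ε ∈ FIRST(RHS), i.e. RHS ⇒* ε)
FIRST(L) = { 'x' }
FIRST(L X ';') = { 'x' }
ε ∉ FIRST(L X ';'), so FOLLOW(L) is not added.
PREDICT(L → L X ';') = { 'x' }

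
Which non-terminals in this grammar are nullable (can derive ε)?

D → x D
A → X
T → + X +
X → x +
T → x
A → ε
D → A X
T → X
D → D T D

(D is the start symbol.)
A non-terminal is nullable if it can derive ε (the empty string): either it has an ε-production, or it has a production whose right-hand side consists entirely of nullable non-terminals.

ε-productions: A → ε
So A is immediately nullable.
No further non-terminal can be added: every production for the remaining non-terminals contains a terminal or a non-nullable non-terminal.
Nullable = { 'A' }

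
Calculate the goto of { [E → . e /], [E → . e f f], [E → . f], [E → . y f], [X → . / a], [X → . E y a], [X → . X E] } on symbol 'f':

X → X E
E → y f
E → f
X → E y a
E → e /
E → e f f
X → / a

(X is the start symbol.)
GOTO(I, 'f') = CLOSURE({ [A → αX.β] : [A → α.Xβ] ∈ I, X = 'f' })

Items with dot before 'f', with the dot advanced:
  [E → . f] → [E → f .]
Closure adds nothing (no advanced item has the dot before a non-terminal).

GOTO = { [E → f .] }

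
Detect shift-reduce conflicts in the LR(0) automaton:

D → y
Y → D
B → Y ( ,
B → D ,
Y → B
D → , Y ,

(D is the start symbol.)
A shift-reduce conflict occurs when an LR(0) state has both:
  - a complete (reduce) item [A → α .] (dot at the end), and
  - a shift item [B → β . c γ] (dot before a terminal).

Augment with D' → D and build the canonical LR(0) collection (I0 = CLOSURE({[D' → . D]}), then GOTO on every symbol after a dot until no new states appear). It has 11 states:
  I0: { [D → . , Y ,], [D → . y], [D' → . D] }  — shift
  I1: { [B → . D ,], [B → . Y ( ,], [D → , . Y ,], [D → . , Y ,], [D → . y], [Y → . B], [Y → . D] }  — shift
  I2: { [D' → D .] }  — accept
  I3: { [D → y .] }  — reduce
  I4: { [Y → B .] }  — reduce
  I5: { [B → D . ,], [Y → D .] }  — shift, reduce
  I6: { [B → Y . ( ,], [D → , Y . ,] }  — shift
  I7: { [B → Y ( . ,] }  — shift
  I8: { [D → , Y , .] }  — reduce
  I9: { [B → Y ( , .] }  — reduce
  I10: { [B → D , .] }  — reduce

I5 contains reduce item [Y → D .] and shift item [B → D . ,] — shift-reduce conflict.

Answer: Yes — I5: [Y → D .] vs [B → D . ,]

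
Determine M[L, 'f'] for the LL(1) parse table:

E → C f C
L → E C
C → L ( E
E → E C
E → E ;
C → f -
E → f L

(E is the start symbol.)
To find M[L, 'f'], we find productions for L where 'f' is in the predict set (PREDICT(N → α) = (FIRST(α) \ {ε}) ∪ (FOLLOW(N) if α ⇒* ε)).

Relevant sets:
  FIRST(E) = { 'f' }

L → E C: PREDICT = { 'f' }
  'f' is in predict set, so this production goes in M[L, 'f']

M[L, 'f'] = L → E C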